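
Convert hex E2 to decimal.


E2 hex = 226 decimal

226


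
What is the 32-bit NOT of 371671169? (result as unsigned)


~0b10110001001110100000010000001 = 0b11101001110110001011111101111110 = 3923296126 (32-bit unsigned)

3923296126


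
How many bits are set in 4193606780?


0b11111001111101010101110001111100 has 21 set bits

21


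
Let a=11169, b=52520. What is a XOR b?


11169 ^ 52520 = 59017

59017


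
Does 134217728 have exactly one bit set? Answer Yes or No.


0b1000000000000000000000000000. Only one bit set => Yes

Yes


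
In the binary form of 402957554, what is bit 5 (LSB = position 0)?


0b11000000001001010010011110010, position 5 = 1

1


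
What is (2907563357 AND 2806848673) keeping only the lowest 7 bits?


Step 1: 2907563357 & 2806848673 = 2773287937
Step 2: 2773287937 & 127 = 1

1


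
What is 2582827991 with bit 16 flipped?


2582827991 ^ (1 << 16) = 2582827991 ^ 65536 = 2582893527

2582893527


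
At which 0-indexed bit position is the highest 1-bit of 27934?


0b110110100011110. Highest set bit at position 14

14


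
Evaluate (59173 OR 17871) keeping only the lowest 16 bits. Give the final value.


Step 1: 59173 | 17871 = 59375
Step 2: 59375 & 65535 = 59375

59375


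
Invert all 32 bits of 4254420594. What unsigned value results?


4254420594 ^ 4294967295 = 40546701

40546701


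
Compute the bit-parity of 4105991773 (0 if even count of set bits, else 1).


0b11110100101111000111011001011101 has 20 ones => parity 0

0


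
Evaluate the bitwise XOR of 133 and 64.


0b10000101 ^ 0b1000000 = 0b11000101 = 197

197


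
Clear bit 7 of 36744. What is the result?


36744 & ~(1 << 7) = 36616

36616


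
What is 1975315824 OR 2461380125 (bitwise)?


0b1110101101111001110110101110000 | 0b10010010101101011010111000011101 = 0b11110111101111011110111101111101 = 4156419965

4156419965


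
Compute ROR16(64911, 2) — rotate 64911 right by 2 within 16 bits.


Rotate 0b1111110110001111 right by 2 (16-bit) = 0b1111111101100011 = 65379

65379


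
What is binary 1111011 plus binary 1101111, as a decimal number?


1111011 + 1101111 = 11101010 = 234

234


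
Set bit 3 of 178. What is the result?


178 | (1 << 3) = 178 | 8 = 186

186


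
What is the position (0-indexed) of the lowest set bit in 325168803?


0b10011011000011010111010100011. Lowest set bit at position 0

0


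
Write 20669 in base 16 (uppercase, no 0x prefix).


20669 = 50BD hex

50BD


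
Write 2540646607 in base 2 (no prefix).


2540646607 = 10010111011011110011000011001111 in binary

10010111011011110011000011001111


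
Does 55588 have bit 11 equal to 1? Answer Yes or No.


0b1101100100100100, bit 11 = 1. Yes

Yes


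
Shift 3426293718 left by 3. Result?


0b11001100001110010001011111010110 << 3 = 0b11001100001110010001011111010110000 = 27410349744

27410349744


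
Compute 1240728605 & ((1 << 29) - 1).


1240728605 & 536870911 = 166986781

166986781


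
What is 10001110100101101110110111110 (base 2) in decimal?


10001110100101101110110111110 in decimal = 299031998

299031998


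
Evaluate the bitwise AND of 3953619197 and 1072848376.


0b11101011101001110111000011111101 & 0b111111111100100101110111111000 = 0b101011101000100101000011111000 = 732057848

732057848


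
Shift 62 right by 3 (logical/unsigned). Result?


0b111110 >> 3 = 0b111 = 7

7


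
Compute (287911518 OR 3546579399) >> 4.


Step 1: 287911518 | 3546579399 = 3547181023
Step 2: 3547181023 >> 4 = 221698813

221698813


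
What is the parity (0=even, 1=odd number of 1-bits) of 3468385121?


0b11001110101110110101101101100001 has 19 ones => parity 1

1


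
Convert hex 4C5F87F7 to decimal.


4C5F87F7 hex = 1281329143 decimal

1281329143


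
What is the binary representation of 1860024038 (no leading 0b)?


1860024038 = 1101110110111011011011011100110 in binary

1101110110111011011011011100110


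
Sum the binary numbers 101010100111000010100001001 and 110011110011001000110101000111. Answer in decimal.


101010100111000010100001001 + 110011110011001000110101000111 = 111001001000000001001001010000 = 958403152

958403152


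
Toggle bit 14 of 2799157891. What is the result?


2799157891 ^ (1 << 14) = 2799157891 ^ 16384 = 2799141507

2799141507


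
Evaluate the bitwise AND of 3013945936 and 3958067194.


0b10110011101001010010101001010000 & 0b11101011111010110100111111111010 = 0b10100011101000010000101001010000 = 2745240144

2745240144


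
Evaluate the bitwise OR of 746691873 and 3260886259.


0b101100100000011001110100100001 | 0b11000010010111010010110011110011 = 0b11101110110111011011110111110011 = 4007509491

4007509491


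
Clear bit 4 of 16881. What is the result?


16881 & ~(1 << 4) = 16865

16865


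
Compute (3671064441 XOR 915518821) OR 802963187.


Step 1: 3671064441 ^ 915518821 = 3965602332
Step 2: 3965602332 | 802963187 = 4024336127

4024336127


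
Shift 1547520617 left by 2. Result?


0b1011100001111010100101001101001 << 2 = 0b101110000111101010010100110100100 = 6190082468

6190082468


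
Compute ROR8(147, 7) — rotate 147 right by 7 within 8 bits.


Rotate 0b10010011 right by 7 (8-bit) = 0b100111 = 39

39


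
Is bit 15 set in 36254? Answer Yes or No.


0b1000110110011110, bit 15 = 1. Yes

Yes


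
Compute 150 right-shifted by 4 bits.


0b10010110 >> 4 = 0b1001 = 9

9


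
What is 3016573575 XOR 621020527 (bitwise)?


0b10110011110011010100001010000111 ^ 0b100101000001000000010101101111 = 0b10010110110010010100011111101000 = 2529773544

2529773544


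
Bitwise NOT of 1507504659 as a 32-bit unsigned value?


~0b1011001110110101011001000010011 = 0b10100110001001010100110111101100 = 2787462636 (32-bit unsigned)

2787462636


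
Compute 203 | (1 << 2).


203 | (1 << 2) = 203 | 4 = 207

207


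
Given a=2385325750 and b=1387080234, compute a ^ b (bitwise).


2385325750 ^ 1387080234 = 3699377308

3699377308


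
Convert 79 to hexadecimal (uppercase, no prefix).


79 = 4F hex

4F


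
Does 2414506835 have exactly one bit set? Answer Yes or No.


0b10001111111010100111001101010011. Multiple bits set => No

No


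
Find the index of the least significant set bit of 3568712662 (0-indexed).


0b11010100101101100011101111010110. Lowest set bit at position 1

1


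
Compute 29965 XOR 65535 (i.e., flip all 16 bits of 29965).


29965 ^ 65535 = 35570

35570


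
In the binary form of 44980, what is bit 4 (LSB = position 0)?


0b1010111110110100, position 4 = 1

1


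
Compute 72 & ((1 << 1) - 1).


72 & 1 = 0

0


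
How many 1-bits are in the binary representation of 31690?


0b111101111001010 has 10 set bits

10


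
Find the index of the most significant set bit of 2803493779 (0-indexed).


0b10100111000110011110101110010011. Highest set bit at position 31

31


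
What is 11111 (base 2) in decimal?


11111 in decimal = 31

31


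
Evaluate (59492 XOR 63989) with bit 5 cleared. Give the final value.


Step 1: 59492 ^ 63989 = 4497
Step 2: 4497 & ~(1 << 5) = 4497

4497


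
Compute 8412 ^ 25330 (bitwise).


0b10000011011100 ^ 0b110001011110010 = 0b100001000101110 = 16942

16942


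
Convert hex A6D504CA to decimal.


A6D504CA hex = 2798978250 decimal

2798978250


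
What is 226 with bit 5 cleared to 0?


226 & ~(1 << 5) = 194

194


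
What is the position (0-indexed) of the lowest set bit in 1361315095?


0b1010001001001000000010100010111. Lowest set bit at position 0

0


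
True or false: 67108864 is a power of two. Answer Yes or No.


0b100000000000000000000000000. Only one bit set => Yes

Yes


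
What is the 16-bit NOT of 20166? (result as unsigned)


~0b100111011000110 = 0b1011000100111001 = 45369 (16-bit unsigned)

45369


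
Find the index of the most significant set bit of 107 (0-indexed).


0b1101011. Highest set bit at position 6

6


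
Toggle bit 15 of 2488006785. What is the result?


2488006785 ^ (1 << 15) = 2488006785 ^ 32768 = 2487974017

2487974017


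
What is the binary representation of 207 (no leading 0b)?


207 = 11001111 in binary

11001111


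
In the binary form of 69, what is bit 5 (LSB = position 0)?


0b1000101, position 5 = 0

0


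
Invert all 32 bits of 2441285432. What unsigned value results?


2441285432 ^ 4294967295 = 1853681863

1853681863


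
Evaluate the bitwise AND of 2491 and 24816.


0b100110111011 & 0b110000011110000 = 0b10110000 = 176

176


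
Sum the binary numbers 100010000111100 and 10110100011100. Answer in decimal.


100010000111100 + 10110100011100 = 111000101011000 = 29016

29016


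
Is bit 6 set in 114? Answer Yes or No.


0b1110010, bit 6 = 1. Yes

Yes


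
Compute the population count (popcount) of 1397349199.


0b1010011010010011101101101001111 has 18 set bits

18


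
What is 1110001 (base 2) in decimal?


1110001 in decimal = 113

113


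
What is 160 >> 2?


0b10100000 >> 2 = 0b101000 = 40

40


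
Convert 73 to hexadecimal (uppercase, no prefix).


73 = 49 hex

49


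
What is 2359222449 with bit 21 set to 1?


2359222449 | (1 << 21) = 2359222449 | 2097152 = 2361319601

2361319601


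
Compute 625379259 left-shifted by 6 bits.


0b100101010001101000011110111011 << 6 = 0b100101010001101000011110111011000000 = 40024272576

40024272576


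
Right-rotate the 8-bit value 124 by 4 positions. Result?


Rotate 0b1111100 right by 4 (8-bit) = 0b11000111 = 199

199


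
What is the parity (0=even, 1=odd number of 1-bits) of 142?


0b10001110 has 4 ones => parity 0

0


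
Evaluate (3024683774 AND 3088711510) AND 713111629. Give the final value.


Step 1: 3024683774 & 3088711510 = 2953380438
Step 2: 2953380438 & 713111629 = 536936516

536936516


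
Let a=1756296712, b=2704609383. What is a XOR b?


1756296712 ^ 2704609383 = 3382437487

3382437487


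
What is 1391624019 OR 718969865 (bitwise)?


0b1010010111100100111111101010011 | 0b101010110110101001110000001001 = 0b1111010111110101111111101011011 = 2063269723

2063269723


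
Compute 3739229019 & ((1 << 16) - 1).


3739229019 & 65535 = 7003

7003


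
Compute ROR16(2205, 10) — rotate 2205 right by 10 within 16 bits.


Rotate 0b100010011101 right by 10 (16-bit) = 0b10011101000010 = 10050

10050


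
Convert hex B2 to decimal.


B2 hex = 178 decimal

178


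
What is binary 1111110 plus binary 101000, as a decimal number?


1111110 + 101000 = 10100110 = 166

166


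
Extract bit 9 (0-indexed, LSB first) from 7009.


0b1101101100001, position 9 = 1

1


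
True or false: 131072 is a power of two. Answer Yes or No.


0b100000000000000000. Only one bit set => Yes

Yes


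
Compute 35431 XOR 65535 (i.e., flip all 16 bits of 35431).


35431 ^ 65535 = 30104

30104


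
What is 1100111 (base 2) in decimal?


1100111 in decimal = 103

103


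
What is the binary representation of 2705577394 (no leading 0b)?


2705577394 = 10100001010000111101010110110010 in binary

10100001010000111101010110110010


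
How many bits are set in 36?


0b100100 has 2 set bits

2


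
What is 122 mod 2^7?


122 & 127 = 122

122


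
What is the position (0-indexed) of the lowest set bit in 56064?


0b1101101100000000. Lowest set bit at position 8

8


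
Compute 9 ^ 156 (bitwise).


0b1001 ^ 0b10011100 = 0b10010101 = 149

149


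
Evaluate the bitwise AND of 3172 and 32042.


0b110001100100 & 0b111110100101010 = 0b110000100000 = 3104

3104


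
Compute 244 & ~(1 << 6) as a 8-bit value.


244 & ~(1 << 6) = 180

180


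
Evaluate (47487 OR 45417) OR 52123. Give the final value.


Step 1: 47487 | 45417 = 47487
Step 2: 47487 | 52123 = 64511

64511


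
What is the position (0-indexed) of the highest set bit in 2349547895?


0b10001100000010110100000101110111. Highest set bit at position 31

31


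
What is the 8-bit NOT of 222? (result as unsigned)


~0b11011110 = 0b100001 = 33 (8-bit unsigned)

33


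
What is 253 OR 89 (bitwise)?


0b11111101 | 0b1011001 = 0b11111101 = 253

253


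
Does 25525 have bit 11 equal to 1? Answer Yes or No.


0b110001110110101, bit 11 = 0. No

No


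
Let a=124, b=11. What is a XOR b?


124 ^ 11 = 119

119


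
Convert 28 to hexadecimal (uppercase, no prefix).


28 = 1C hex

1C


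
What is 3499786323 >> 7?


0b11010000100110101000000001010011 >> 7 = 0b1101000010011010100000000 = 27342080

27342080


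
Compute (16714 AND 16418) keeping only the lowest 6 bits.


Step 1: 16714 & 16418 = 16386
Step 2: 16386 & 63 = 2

2


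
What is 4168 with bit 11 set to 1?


4168 | (1 << 11) = 4168 | 2048 = 6216

6216


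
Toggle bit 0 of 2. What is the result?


2 ^ (1 << 0) = 2 ^ 1 = 3

3


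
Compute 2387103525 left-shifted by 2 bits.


0b10001110010010000100111100100101 << 2 = 0b1000111001001000010011110010010100 = 9548414100

9548414100


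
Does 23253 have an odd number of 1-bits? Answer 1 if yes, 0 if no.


0b101101011010101 has 9 ones => parity 1

1


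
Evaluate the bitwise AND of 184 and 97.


0b10111000 & 0b1100001 = 0b100000 = 32

32


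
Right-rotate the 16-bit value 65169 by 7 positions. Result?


Rotate 0b1111111010010001 right by 7 (16-bit) = 0b10001111111101 = 9213

9213


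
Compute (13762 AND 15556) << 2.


Step 1: 13762 & 15556 = 13504
Step 2: 13504 << 2 = 54016

54016


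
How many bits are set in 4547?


0b1000111000011 has 6 set bits

6


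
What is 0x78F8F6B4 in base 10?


78F8F6B4 hex = 2029582004 decimal

2029582004


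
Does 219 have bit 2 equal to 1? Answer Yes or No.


0b11011011, bit 2 = 0. No

No


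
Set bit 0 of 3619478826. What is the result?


3619478826 | (1 << 0) = 3619478826 | 1 = 3619478827

3619478827


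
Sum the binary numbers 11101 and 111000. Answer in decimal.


11101 + 111000 = 1010101 = 85

85


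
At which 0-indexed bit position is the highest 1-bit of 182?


0b10110110. Highest set bit at position 7

7


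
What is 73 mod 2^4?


73 & 15 = 9

9


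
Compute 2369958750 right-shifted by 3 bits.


0b10001101010000101011001101011110 >> 3 = 0b10001101010000101011001101011 = 296244843

296244843


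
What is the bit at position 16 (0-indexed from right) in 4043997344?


0b11110001000010101000000010100000, position 16 = 0

0


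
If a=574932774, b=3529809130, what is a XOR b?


574932774 ^ 3529809130 = 4028652492

4028652492


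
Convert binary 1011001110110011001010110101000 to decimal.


1011001110110011001010110101000 in decimal = 1507431848

1507431848


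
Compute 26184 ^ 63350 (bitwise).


0b110011001001000 ^ 0b1111011101110110 = 0b1001000100111110 = 37182

37182


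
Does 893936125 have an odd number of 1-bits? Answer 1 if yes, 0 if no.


0b110101010010000110000111111101 has 16 ones => parity 0

0


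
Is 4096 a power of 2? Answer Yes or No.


0b1000000000000. Only one bit set => Yes

Yes


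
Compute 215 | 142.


0b11010111 | 0b10001110 = 0b11011111 = 223

223


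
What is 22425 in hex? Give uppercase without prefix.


22425 = 5799 hex

5799


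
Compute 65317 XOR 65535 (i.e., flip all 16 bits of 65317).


65317 ^ 65535 = 218

218


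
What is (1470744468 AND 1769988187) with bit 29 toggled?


Step 1: 1470744468 & 1769988187 = 1093255184
Step 2: 1093255184 ^ (1 << 29) = 1093255184 ^ 536870912 = 1630126096

1630126096


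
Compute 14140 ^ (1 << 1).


14140 ^ (1 << 1) = 14140 ^ 2 = 14142

14142


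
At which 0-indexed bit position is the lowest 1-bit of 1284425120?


0b1001100100011101100010110100000. Lowest set bit at position 5

5


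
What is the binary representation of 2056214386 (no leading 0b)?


2056214386 = 1111010100011110101011101110010 in binary

1111010100011110101011101110010


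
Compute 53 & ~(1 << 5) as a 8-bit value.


53 & ~(1 << 5) = 21

21


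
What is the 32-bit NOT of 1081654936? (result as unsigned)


~0b1000000011110001011111010011000 = 0b10111111100001110100000101100111 = 3213312359 (32-bit unsigned)

3213312359


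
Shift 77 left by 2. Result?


0b1001101 << 2 = 0b100110100 = 308

308


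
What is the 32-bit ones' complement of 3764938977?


3764938977 ^ 4294967295 = 530028318

530028318


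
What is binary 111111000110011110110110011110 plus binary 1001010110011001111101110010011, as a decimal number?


111111000110011110110110011110 + 1001010110011001111101110010011 = 10001001111001101110100100110001 = 2313611569

2313611569


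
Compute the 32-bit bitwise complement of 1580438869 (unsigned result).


~0b1011110001100111001010101010101 = 0b10100001110011000110101010101010 = 2714528426 (32-bit unsigned)

2714528426


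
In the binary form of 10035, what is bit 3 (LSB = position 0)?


0b10011100110011, position 3 = 0

0


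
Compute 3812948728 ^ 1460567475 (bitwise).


0b11100011010001001111101011111000 ^ 0b1010111000011100111110110110011 = 0b10110100010010101000011101001011 = 3024783179

3024783179


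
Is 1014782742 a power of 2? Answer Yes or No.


0b111100011111000101101100010110. Multiple bits set => No

No


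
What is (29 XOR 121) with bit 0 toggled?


Step 1: 29 ^ 121 = 100
Step 2: 100 ^ (1 << 0) = 100 ^ 1 = 101

101


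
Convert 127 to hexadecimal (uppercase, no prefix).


127 = 7F hex

7F


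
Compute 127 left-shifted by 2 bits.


0b1111111 << 2 = 0b111111100 = 508

508


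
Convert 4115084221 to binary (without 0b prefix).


4115084221 = 11110101010001110011001110111101 in binary

11110101010001110011001110111101


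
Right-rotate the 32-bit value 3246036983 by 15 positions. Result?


Rotate 0b11000001011110101001011111110111 right by 15 (32-bit) = 0b101111111011111000001011110101 = 804225781

804225781


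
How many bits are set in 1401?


0b10101111001 has 7 set bits

7


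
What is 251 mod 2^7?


251 & 127 = 123

123


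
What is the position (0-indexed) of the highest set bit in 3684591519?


0b11011011100111100110011110011111. Highest set bit at position 31

31


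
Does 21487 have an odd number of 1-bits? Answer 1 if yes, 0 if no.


0b101001111101111 has 11 ones => parity 1

1


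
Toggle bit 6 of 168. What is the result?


168 ^ (1 << 6) = 168 ^ 64 = 232

232


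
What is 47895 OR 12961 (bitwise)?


0b1011101100010111 | 0b11001010100001 = 0b1011101110110111 = 48055

48055


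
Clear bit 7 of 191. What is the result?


191 & ~(1 << 7) = 63

63


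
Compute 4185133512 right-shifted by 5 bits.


0b11111001011101000001000111001000 >> 5 = 0b111110010111010000010001110 = 130785422

130785422


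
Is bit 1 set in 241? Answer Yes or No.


0b11110001, bit 1 = 0. No

No


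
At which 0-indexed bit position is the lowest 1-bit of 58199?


0b1110001101010111. Lowest set bit at position 0

0


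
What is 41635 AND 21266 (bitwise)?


0b1010001010100011 & 0b101001100010010 = 0b1000000010 = 514

514


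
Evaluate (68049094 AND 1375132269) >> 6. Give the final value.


Step 1: 68049094 & 1375132269 = 415812
Step 2: 415812 >> 6 = 6497

6497


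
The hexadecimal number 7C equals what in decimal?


7C hex = 124 decimal

124


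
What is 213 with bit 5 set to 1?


213 | (1 << 5) = 213 | 32 = 245

245


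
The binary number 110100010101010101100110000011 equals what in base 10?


110100010101010101100110000011 in decimal = 878008707

878008707


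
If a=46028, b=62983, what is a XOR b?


46028 ^ 62983 = 17867

17867


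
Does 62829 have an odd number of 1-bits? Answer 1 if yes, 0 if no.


0b1111010101101101 has 11 ones => parity 1

1


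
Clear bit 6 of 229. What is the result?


229 & ~(1 << 6) = 165

165


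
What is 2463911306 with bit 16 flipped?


2463911306 ^ (1 << 16) = 2463911306 ^ 65536 = 2463976842

2463976842


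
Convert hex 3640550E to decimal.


3640550E hex = 910185742 decimal

910185742


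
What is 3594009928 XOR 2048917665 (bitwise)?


0b11010110001110000011110101001000 ^ 0b1111010001000000000000010100001 = 0b10101100000110000011110111101001 = 2887269865

2887269865


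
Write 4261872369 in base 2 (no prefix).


4261872369 = 11111110000001110000001011110001 in binary

11111110000001110000001011110001


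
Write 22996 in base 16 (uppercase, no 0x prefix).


22996 = 59D4 hex

59D4


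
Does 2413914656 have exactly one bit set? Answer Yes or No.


0b10001111111000010110101000100000. Multiple bits set => No

No


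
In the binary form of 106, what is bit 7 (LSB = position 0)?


0b1101010, position 7 = 0

0


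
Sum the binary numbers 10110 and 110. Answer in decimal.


10110 + 110 = 11100 = 28

28


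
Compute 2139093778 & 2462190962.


0b1111111011111111111101100010010 & 0b10010010110000100000110101110010 = 0b10010010000100000100100010010 = 306317586

306317586


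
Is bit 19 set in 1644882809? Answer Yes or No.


0b1100010000010101110101101111001, bit 19 = 1. Yes

Yes


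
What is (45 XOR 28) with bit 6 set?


Step 1: 45 ^ 28 = 49
Step 2: 49 | (1 << 6) = 49 | 64 = 113

113


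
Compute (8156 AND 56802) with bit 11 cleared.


Step 1: 8156 & 56802 = 7616
Step 2: 7616 & ~(1 << 11) = 5568

5568


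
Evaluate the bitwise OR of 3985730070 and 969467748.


0b11101101100100010110101000010110 | 0b111001110010001110011101100100 = 0b11111101110110011110111101110110 = 4258918262

4258918262


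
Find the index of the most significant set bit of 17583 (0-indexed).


0b100010010101111. Highest set bit at position 14

14


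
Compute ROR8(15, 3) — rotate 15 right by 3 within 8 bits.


Rotate 0b1111 right by 3 (8-bit) = 0b11100001 = 225

225


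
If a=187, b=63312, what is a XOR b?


187 ^ 63312 = 63467

63467


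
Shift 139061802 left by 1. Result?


0b1000010010011110101000101010 << 1 = 0b10000100100111101010001010100 = 278123604

278123604


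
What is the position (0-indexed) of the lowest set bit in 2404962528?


0b10001111010110001101000011100000. Lowest set bit at position 5

5


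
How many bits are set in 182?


0b10110110 has 5 set bits

5


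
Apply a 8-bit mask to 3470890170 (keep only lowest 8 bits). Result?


3470890170 & 255 = 186

186


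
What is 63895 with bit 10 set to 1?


63895 | (1 << 10) = 63895 | 1024 = 64919

64919


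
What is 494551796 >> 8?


0b11101011110100100001011110100 >> 8 = 0b111010111101001000010 = 1931842

1931842


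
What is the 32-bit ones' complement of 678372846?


678372846 ^ 4294967295 = 3616594449

3616594449


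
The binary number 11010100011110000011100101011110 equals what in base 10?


11010100011110000011100101011110 in decimal = 3564648798

3564648798


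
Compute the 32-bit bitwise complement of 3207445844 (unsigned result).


~0b10111111001011011011110101010100 = 0b1000000110100100100001010101011 = 1087521451 (32-bit unsigned)

1087521451


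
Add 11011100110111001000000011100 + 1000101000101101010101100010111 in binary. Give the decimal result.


11011100110111001000000011100 + 1000101000101101010101100010111 = 1100000101100100011101100110011 = 1622293299

1622293299


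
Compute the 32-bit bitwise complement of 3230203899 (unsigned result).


~0b11000000100010001111111111111011 = 0b111111011101110000000000000100 = 1064763396 (32-bit unsigned)

1064763396


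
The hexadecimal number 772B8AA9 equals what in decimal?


772B8AA9 hex = 1999342249 decimal

1999342249


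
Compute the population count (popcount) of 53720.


0b1101000111011000 has 8 set bits

8


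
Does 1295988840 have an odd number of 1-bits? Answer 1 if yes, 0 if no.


0b1001101001111110011100001101000 has 16 ones => parity 0

0


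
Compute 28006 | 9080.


0b110110101100110 | 0b10001101111000 = 0b110111101111110 = 28542

28542


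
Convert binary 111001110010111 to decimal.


111001110010111 in decimal = 29591

29591


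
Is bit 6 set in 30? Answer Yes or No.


0b11110, bit 6 = 0. No

No


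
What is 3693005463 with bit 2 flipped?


3693005463 ^ (1 << 2) = 3693005463 ^ 4 = 3693005459

3693005459


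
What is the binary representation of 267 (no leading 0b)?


267 = 100001011 in binary

100001011


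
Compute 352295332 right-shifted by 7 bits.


0b10100111111111001100110100100 >> 7 = 0b1010011111111100110011 = 2752307

2752307


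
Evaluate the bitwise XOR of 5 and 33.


0b101 ^ 0b100001 = 0b100100 = 36

36


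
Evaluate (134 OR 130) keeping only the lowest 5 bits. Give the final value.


Step 1: 134 | 130 = 134
Step 2: 134 & 31 = 6

6


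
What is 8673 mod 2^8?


8673 & 255 = 225

225


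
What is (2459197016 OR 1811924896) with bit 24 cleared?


Step 1: 2459197016 | 1811924896 = 4227850232
Step 2: 4227850232 & ~(1 << 24) = 4211073016

4211073016


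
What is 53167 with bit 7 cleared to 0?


53167 & ~(1 << 7) = 53039

53039


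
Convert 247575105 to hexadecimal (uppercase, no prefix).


247575105 = EC1B241 hex

EC1B241


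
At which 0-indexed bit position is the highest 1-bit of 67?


0b1000011. Highest set bit at position 6

6


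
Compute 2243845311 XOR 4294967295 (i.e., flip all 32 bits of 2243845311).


2243845311 ^ 4294967295 = 2051121984

2051121984


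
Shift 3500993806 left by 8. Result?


0b11010000101011001110110100001110 << 8 = 0b1101000010101100111011010000111000000000 = 896254414336

896254414336


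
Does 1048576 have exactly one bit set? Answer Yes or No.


0b100000000000000000000. Only one bit set => Yes

Yes


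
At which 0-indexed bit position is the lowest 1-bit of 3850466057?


0b11100101100000010111001100001001. Lowest set bit at position 0

0


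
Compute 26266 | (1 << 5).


26266 | (1 << 5) = 26266 | 32 = 26298

26298


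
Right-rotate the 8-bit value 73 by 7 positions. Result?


Rotate 0b1001001 right by 7 (8-bit) = 0b10010010 = 146

146


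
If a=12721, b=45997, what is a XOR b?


12721 ^ 45997 = 33308

33308


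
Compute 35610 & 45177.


0b1000101100011010 & 0b1011000001111001 = 0b1000000000011000 = 32792

32792


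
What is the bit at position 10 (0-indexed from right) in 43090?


0b1010100001010010, position 10 = 0

0


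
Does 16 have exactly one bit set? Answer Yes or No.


0b10000. Only one bit set => Yes

Yes


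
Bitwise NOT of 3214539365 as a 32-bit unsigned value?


~0b10111111100110011111101001100101 = 0b1000000011001100000010110011010 = 1080427930 (32-bit unsigned)

1080427930


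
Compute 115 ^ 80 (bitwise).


0b1110011 ^ 0b1010000 = 0b100011 = 35

35


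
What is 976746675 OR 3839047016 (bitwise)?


0b111010001101111111100010110011 | 0b11100100110100110011010101101000 = 0b11111110111101111111110111111011 = 4277665275

4277665275


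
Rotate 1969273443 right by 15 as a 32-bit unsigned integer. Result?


Rotate 0b1110101011000001011101001100011 right by 15 (32-bit) = 0b1110100110001101110101011000001 = 1959193281

1959193281


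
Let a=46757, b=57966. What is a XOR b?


46757 ^ 57966 = 21707

21707


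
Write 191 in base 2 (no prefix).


191 = 10111111 in binary

10111111


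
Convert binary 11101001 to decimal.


11101001 in decimal = 233

233


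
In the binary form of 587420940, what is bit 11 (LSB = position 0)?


0b100011000000110101010100001100, position 11 = 0

0


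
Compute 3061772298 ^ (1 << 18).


3061772298 ^ (1 << 18) = 3061772298 ^ 262144 = 3061510154

3061510154


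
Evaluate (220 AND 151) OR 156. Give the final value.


Step 1: 220 & 151 = 148
Step 2: 148 | 156 = 156

156


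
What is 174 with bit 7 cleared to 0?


174 & ~(1 << 7) = 46

46


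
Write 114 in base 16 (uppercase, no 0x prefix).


114 = 72 hex

72


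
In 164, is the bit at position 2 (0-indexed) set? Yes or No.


0b10100100, bit 2 = 1. Yes

Yes


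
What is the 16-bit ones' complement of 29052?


29052 ^ 65535 = 36483

36483


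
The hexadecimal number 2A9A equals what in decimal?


2A9A hex = 10906 decimal

10906


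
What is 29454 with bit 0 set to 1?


29454 | (1 << 0) = 29454 | 1 = 29455

29455


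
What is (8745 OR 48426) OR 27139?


Step 1: 8745 | 48426 = 48939
Step 2: 48939 | 27139 = 65323

65323


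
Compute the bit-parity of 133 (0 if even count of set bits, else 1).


0b10000101 has 3 ones => parity 1

1


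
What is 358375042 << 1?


0b10101010111000101111010000010 << 1 = 0b101010101110001011110100000100 = 716750084

716750084


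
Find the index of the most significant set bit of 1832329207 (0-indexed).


0b1101101001101110001111111110111. Highest set bit at position 30

30


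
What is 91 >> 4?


0b1011011 >> 4 = 0b101 = 5

5


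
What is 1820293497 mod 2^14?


1820293497 & 16383 = 14713

14713


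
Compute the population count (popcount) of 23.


0b10111 has 4 set bits

4


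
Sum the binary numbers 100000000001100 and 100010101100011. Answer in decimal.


100000000001100 + 100010101100011 = 1000010101101111 = 34159

34159


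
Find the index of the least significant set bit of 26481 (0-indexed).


0b110011101110001. Lowest set bit at position 0

0


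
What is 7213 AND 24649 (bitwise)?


0b1110000101101 & 0b110000001001001 = 0b1001 = 9

9


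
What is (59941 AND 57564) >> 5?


Step 1: 59941 & 57564 = 57348
Step 2: 57348 >> 5 = 1792

1792


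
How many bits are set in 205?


0b11001101 has 5 set bits

5


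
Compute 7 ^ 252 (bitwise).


0b111 ^ 0b11111100 = 0b11111011 = 251

251


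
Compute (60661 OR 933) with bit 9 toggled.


Step 1: 60661 | 933 = 61429
Step 2: 61429 ^ (1 << 9) = 61429 ^ 512 = 60917

60917


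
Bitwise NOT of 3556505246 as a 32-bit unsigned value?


~0b11010011111110111111011010011110 = 0b101100000001000000100101100001 = 738462049 (32-bit unsigned)

738462049


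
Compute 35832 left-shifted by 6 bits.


0b1000101111111000 << 6 = 0b1000101111111000000000 = 2293248

2293248


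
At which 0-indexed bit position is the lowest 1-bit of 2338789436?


0b10001011011001110001100000111100. Lowest set bit at position 2

2


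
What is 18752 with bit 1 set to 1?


18752 | (1 << 1) = 18752 | 2 = 18754

18754


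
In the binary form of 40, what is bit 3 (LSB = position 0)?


0b101000, position 3 = 1

1


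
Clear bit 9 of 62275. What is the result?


62275 & ~(1 << 9) = 61763

61763


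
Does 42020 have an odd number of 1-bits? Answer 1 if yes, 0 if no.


0b1010010000100100 has 5 ones => parity 1

1


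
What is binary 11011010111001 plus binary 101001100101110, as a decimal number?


11011010111001 + 101001100101110 = 1000100111100111 = 35303

35303


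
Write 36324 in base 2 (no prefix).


36324 = 1000110111100100 in binary

1000110111100100


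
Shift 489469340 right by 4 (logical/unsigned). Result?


0b11101001011001011010110011100 >> 4 = 0b1110100101100101101011001 = 30591833

30591833


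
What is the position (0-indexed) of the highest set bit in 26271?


0b110011010011111. Highest set bit at position 14

14


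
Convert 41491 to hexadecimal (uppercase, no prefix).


41491 = A213 hex

A213


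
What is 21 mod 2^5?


21 & 31 = 21

21


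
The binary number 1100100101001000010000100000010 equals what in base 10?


1100100101001000010000100000010 in decimal = 1688477954

1688477954


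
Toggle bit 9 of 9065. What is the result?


9065 ^ (1 << 9) = 9065 ^ 512 = 8553

8553


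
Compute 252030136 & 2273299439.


0b1111000001011010110010111000 & 0b10000111011111111100101111101111 = 0b111000001011000100010101000 = 117803176

117803176


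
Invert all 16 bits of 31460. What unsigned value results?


31460 ^ 65535 = 34075

34075


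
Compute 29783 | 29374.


0b111010001010111 | 0b111001010111110 = 0b111011011111111 = 30463

30463


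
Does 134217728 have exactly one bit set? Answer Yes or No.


0b1000000000000000000000000000. Only one bit set => Yes

Yes


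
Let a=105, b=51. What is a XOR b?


105 ^ 51 = 90

90


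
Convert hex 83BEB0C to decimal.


83BEB0C hex = 138144524 decimal

138144524


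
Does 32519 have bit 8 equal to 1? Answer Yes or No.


0b111111100000111, bit 8 = 1. Yes

Yes


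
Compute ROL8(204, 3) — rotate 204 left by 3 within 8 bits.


Rotate 0b11001100 left by 3 (8-bit) = 0b1100110 = 102

102


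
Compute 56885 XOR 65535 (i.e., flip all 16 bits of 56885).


56885 ^ 65535 = 8650

8650


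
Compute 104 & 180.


0b1101000 & 0b10110100 = 0b100000 = 32

32


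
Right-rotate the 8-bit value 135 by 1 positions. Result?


Rotate 0b10000111 right by 1 (8-bit) = 0b11000011 = 195

195


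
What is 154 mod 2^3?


154 & 7 = 2

2


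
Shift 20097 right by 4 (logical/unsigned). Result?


0b100111010000001 >> 4 = 0b10011101000 = 1256

1256


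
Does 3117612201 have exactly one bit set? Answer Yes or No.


0b10111001110100101111110010101001. Multiple bits set => No

No


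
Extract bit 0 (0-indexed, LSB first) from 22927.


0b101100110001111, position 0 = 1

1


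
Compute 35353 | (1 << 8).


35353 | (1 << 8) = 35353 | 256 = 35609

35609


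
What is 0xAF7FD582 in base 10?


AF7FD582 hex = 2944390530 decimal

2944390530


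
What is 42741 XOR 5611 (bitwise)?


0b1010011011110101 ^ 0b1010111101011 = 0b1011001100011110 = 45854

45854


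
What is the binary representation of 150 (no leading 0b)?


150 = 10010110 in binary

10010110


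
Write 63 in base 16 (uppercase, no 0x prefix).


63 = 3F hex

3F


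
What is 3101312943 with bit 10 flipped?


3101312943 ^ (1 << 10) = 3101312943 ^ 1024 = 3101311919

3101311919


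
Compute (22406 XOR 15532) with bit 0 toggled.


Step 1: 22406 ^ 15532 = 27434
Step 2: 27434 ^ (1 << 0) = 27434 ^ 1 = 27435

27435


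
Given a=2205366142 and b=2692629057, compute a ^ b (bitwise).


2205366142 ^ 2692629057 = 588084543

588084543


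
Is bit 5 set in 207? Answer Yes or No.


0b11001111, bit 5 = 0. No

No


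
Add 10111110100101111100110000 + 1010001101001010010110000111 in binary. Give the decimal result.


10111110100101111100110000 + 1010001101001010010110000111 = 1101001011110000010010110111 = 221185207

221185207


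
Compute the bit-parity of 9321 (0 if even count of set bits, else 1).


0b10010001101001 has 6 ones => parity 0

0


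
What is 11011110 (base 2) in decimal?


11011110 in decimal = 222

222


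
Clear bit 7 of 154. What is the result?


154 & ~(1 << 7) = 26

26


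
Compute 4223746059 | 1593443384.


0b11111011110000010100000000001011 | 0b1011110111110100000010000111000 = 0b11111111111110110100010000111011 = 4294657083

4294657083


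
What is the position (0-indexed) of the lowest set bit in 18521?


0b100100001011001. Lowest set bit at position 0

0


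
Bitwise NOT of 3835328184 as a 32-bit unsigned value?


~0b11100100100110100111011010111000 = 0b11011011001011000100101000111 = 459639111 (32-bit unsigned)

459639111


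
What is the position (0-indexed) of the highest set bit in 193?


0b11000001. Highest set bit at position 7

7


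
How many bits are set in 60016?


0b1110101001110000 has 8 set bits

8


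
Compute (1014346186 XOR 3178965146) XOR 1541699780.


Step 1: 1014346186 ^ 3178965146 = 2165217616
Step 2: 2165217616 ^ 1541699780 = 3672826260

3672826260


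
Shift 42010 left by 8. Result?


0b1010010000011010 << 8 = 0b101001000001101000000000 = 10754560

10754560


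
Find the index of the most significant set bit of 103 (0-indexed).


0b1100111. Highest set bit at position 6

6


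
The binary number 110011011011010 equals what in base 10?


110011011011010 in decimal = 26330

26330


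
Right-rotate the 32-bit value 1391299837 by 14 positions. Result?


Rotate 0b1010010111011011000110011111101 right by 14 (32-bit) = 0b110011111101010100101110110110 = 871713718

871713718


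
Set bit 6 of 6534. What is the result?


6534 | (1 << 6) = 6534 | 64 = 6598

6598


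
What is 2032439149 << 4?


0b1111001001001001000111101101101 << 4 = 0b11110010010010010001111011011010000 = 32519026384

32519026384


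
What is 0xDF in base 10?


DF hex = 223 decimal

223


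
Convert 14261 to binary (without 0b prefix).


14261 = 11011110110101 in binary

11011110110101


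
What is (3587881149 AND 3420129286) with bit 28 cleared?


Step 1: 3587881149 & 3420129286 = 3252291588
Step 2: 3252291588 & ~(1 << 28) = 3252291588

3252291588


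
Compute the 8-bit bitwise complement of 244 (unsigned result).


~0b11110100 = 0b1011 = 11 (8-bit unsigned)

11


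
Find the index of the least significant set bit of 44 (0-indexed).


0b101100. Lowest set bit at position 2

2


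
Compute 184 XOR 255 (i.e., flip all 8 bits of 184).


184 ^ 255 = 71

71


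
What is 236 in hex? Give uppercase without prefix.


236 = EC hex

EC


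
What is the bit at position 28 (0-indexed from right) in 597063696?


0b100011100101100111100000010000, position 28 = 0

0


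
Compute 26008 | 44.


0b110010110011000 | 0b101100 = 0b110010110111100 = 26044

26044


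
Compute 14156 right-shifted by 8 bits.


0b11011101001100 >> 8 = 0b110111 = 55

55


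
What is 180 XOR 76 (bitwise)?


0b10110100 ^ 0b1001100 = 0b11111000 = 248

248


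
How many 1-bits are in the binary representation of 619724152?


0b100100111100000011110101111000 has 15 set bits

15


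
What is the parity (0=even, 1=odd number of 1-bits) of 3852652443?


0b11100101101000101100111110011011 has 19 ones => parity 1

1


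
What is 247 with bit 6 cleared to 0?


247 & ~(1 << 6) = 183

183


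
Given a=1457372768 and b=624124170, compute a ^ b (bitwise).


1457372768 ^ 624124170 = 1945034602

1945034602


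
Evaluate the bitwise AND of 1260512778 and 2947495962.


0b1001011001000011110011000001010 & 0b10101111101011110011100000011010 = 0b1011001000010010000000001010 = 186720266

186720266


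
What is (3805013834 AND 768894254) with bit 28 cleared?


Step 1: 3805013834 & 768894254 = 549479690
Step 2: 549479690 & ~(1 << 28) = 549479690

549479690


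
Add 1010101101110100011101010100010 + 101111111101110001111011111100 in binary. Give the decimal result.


1010101101110100011101010100010 + 101111111101110001111011111100 = 10000101101100010101100110011110 = 2242992542

2242992542


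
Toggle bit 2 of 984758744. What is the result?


984758744 ^ (1 << 2) = 984758744 ^ 4 = 984758748

984758748


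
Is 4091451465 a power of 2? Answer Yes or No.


0b11110011110111101001100001001001. Multiple bits set => No

No
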